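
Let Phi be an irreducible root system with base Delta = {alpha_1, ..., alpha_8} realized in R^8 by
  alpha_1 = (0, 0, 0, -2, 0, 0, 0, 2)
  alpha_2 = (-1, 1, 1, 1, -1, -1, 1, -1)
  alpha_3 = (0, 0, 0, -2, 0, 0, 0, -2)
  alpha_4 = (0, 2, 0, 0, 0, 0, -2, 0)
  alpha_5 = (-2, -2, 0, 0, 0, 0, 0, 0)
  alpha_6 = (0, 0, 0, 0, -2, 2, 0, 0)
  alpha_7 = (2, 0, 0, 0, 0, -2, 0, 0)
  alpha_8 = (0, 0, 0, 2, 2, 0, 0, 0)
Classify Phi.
Compute the Cartan integers a_ij = 2(alpha_i, alpha_j)/(alpha_j, alpha_j); the resulting 8x8 Cartan matrix is
[[2, -1, 0, 0, 0, 0, 0, -1], [-1, 2, 0, 0, 0, 0, 0, 0], [0, 0, 2, 0, 0, 0, 0, -1], [0, 0, 0, 2, -1, 0, 0, 0], [0, 0, 0, -1, 2, 0, -1, 0], [0, 0, 0, 0, 0, 2, -1, -1], [0, 0, 0, 0, -1, -1, 2, 0], [-1, 0, -1, 0, 0, -1, 0, 2]].
All simple roots have the same length, so the diagram is simply laced. The associated Dynkin diagram is a chain of 7 nodes with one extra node attached to the third node from one end (E_8), so the type is E_8.

E_8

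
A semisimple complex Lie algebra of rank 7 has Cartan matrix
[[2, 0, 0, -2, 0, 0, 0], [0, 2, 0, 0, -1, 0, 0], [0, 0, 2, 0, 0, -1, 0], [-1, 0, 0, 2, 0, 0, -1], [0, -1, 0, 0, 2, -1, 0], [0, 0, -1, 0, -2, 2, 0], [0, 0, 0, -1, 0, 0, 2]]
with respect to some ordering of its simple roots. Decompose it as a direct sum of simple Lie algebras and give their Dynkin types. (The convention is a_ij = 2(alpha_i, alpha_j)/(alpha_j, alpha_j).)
The diagram associated to this matrix has two connected components: the simple roots {alpha_1, alpha_4, alpha_7} form a chain of 3 nodes with a double edge at one end; the terminal node there is the unique long simple root (C_3), and {alpha_2, alpha_3, alpha_5, alpha_6} form a chain of 4 nodes with a double edge between the middle two (F_4). A semisimple Lie algebra decomposes uniquely as the direct sum of simple ideals, one per connected component of its Dynkin diagram, so g ≅ C_3 ⊕ F_4 (dimension 21 + 52 = 73).

C_3 + F_4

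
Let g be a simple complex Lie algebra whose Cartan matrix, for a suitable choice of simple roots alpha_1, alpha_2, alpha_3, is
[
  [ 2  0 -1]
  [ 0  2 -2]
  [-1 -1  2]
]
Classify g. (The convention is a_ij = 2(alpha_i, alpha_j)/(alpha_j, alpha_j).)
C_3

The matrix has rank 3 with 2's on the diagonal. Reading the off-diagonal entries as Dynkin edges (a single edge where a_ij = a_ji = -1; a double or triple edge where a_ij * a_ji = 2 or 3), the diagram is a chain of 3 nodes with a double edge at one end; the terminal node there is the unique long simple root (C_3). One simple-root ordering that puts it in standard form is (alpha_1, alpha_3, alpha_2). So the algebra is type C_3, i.e. sp(6).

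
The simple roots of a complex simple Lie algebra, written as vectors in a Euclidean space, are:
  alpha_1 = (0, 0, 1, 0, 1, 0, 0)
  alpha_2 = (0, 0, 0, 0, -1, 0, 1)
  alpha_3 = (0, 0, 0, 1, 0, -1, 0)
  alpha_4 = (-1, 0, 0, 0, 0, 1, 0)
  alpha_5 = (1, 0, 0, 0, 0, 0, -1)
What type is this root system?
A5

Compute the Cartan integers a_ij = 2(alpha_i, alpha_j)/(alpha_j, alpha_j); the resulting 5x5 Cartan matrix is
[[2, -1, 0, 0, 0], [-1, 2, 0, 0, -1], [0, 0, 2, -1, 0], [0, 0, -1, 2, -1], [0, -1, 0, -1, 2]].
All simple roots have the same length, so the diagram is simply laced. The associated Dynkin diagram is a chain of 5 nodes with single edges (A_5), so the type is A_5 (the algebra sl(6)).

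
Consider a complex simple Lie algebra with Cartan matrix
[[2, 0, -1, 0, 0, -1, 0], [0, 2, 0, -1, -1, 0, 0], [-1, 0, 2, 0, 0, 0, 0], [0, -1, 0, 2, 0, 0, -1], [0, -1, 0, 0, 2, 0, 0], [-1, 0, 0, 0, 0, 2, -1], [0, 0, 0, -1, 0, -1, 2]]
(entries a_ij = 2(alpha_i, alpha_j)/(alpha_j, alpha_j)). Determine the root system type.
The matrix has rank 7 with 2's on the diagonal. Reading the off-diagonal entries as Dynkin edges (a single edge where a_ij = a_ji = -1; a double or triple edge where a_ij * a_ji = 2 or 3), the diagram is a chain of 7 nodes with single edges (A_7). One simple-root ordering that puts it in standard form is (alpha_5, alpha_2, alpha_4, alpha_7, alpha_6, alpha_1, alpha_3). So the algebra is type A_7, i.e. sl(8).

type A_7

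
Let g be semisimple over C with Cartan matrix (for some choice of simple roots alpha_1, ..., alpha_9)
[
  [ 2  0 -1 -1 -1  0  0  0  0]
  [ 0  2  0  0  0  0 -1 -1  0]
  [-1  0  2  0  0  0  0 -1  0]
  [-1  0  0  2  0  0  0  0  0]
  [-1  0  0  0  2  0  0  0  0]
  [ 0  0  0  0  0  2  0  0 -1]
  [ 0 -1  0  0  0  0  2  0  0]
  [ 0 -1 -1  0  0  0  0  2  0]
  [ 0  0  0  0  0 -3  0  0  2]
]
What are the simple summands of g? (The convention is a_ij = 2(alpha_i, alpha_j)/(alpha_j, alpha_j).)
D_7 ⊕ G_2

The diagram associated to this matrix has two connected components: the simple roots {alpha_1, alpha_2, alpha_3, alpha_4, alpha_5, alpha_7, alpha_8} form a chain of 5 nodes with a fork of two nodes at one end (D_7), and {alpha_6, alpha_9} form two nodes joined by a triple edge (G_2). A semisimple Lie algebra decomposes uniquely as the direct sum of simple ideals, one per connected component of its Dynkin diagram, so g ≅ D_7 ⊕ G_2 (dimension 91 + 14 = 105).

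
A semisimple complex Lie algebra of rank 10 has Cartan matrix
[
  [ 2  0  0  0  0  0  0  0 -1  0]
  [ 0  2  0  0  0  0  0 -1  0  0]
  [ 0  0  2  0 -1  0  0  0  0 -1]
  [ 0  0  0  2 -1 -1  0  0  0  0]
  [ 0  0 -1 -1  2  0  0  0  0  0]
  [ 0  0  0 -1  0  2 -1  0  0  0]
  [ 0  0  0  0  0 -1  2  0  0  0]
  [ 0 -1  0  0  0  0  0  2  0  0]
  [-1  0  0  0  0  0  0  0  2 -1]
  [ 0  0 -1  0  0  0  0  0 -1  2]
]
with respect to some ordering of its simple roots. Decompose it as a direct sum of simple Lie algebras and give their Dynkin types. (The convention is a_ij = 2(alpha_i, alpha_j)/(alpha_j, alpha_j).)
type A_2 + type A_8

The diagram associated to this matrix has two connected components: the simple roots {alpha_2, alpha_8} form a chain of 2 nodes with single edges (A_2), and {alpha_1, alpha_3, alpha_4, alpha_5, alpha_6, alpha_7, alpha_9, alpha_10} form a chain of 8 nodes with single edges (A_8). A semisimple Lie algebra decomposes uniquely as the direct sum of simple ideals, one per connected component of its Dynkin diagram, so g ≅ A_2 ⊕ A_8 (dimension 8 + 80 = 88).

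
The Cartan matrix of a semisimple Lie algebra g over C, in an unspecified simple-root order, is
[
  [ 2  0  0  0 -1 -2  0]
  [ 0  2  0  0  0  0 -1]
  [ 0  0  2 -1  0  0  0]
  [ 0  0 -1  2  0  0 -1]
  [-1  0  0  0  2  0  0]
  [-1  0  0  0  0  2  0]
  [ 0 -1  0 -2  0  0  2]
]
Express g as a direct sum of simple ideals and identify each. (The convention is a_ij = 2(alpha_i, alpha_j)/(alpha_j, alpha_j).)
B_3 + F_4

The diagram associated to this matrix has two connected components: the simple roots {alpha_1, alpha_5, alpha_6} form a chain of 3 nodes with a double edge at one end; the terminal node there is the unique short simple root (B_3), and {alpha_2, alpha_3, alpha_4, alpha_7} form a chain of 4 nodes with a double edge between the middle two (F_4). A semisimple Lie algebra decomposes uniquely as the direct sum of simple ideals, one per connected component of its Dynkin diagram, so g ≅ B_3 ⊕ F_4 (dimension 21 + 52 = 73).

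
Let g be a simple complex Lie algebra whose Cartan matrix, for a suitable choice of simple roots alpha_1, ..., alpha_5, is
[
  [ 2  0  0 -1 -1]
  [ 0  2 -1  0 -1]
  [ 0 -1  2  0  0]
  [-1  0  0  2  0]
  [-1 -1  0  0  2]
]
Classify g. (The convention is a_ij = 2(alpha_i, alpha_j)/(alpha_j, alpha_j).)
The matrix has rank 5 with 2's on the diagonal. Reading the off-diagonal entries as Dynkin edges (a single edge where a_ij = a_ji = -1; a double or triple edge where a_ij * a_ji = 2 or 3), the diagram is a chain of 5 nodes with single edges (A_5). One simple-root ordering that puts it in standard form is (alpha_4, alpha_1, alpha_5, alpha_2, alpha_3). So the algebra is type A_5, i.e. sl(6).

A_5 (sl(6))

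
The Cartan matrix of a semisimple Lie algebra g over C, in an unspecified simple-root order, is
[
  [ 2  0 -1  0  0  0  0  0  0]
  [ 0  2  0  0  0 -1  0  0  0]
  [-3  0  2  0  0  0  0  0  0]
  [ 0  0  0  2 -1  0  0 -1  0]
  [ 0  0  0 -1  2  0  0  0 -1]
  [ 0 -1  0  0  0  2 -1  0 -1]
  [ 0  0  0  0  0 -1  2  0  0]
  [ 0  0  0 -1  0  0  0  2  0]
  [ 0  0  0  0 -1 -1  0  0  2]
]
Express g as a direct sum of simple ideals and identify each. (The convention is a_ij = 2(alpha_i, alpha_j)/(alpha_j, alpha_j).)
The diagram associated to this matrix has two connected components: the simple roots {alpha_2, alpha_4, alpha_5, alpha_6, alpha_7, alpha_8, alpha_9} form a chain of 5 nodes with a fork of two nodes at one end (D_7), and {alpha_1, alpha_3} form two nodes joined by a triple edge (G_2). A semisimple Lie algebra decomposes uniquely as the direct sum of simple ideals, one per connected component of its Dynkin diagram, so g ≅ D_7 ⊕ G_2 (dimension 91 + 14 = 105).

D7 + G2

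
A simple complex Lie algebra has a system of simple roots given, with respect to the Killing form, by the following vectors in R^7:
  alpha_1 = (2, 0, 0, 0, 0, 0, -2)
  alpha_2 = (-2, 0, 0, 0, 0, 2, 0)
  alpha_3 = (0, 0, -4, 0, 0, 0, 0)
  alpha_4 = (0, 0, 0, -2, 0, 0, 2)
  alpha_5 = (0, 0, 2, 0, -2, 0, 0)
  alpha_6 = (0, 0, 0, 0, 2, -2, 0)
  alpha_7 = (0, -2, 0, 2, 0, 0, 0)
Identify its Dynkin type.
Compute the Cartan integers a_ij = 2(alpha_i, alpha_j)/(alpha_j, alpha_j); the resulting 7x7 Cartan matrix is
[[2, -1, 0, -1, 0, 0, 0], [-1, 2, 0, 0, 0, -1, 0], [0, 0, 2, 0, -2, 0, 0], [-1, 0, 0, 2, 0, 0, -1], [0, 0, -1, 0, 2, -1, 0], [0, -1, 0, 0, -1, 2, 0], [0, 0, 0, -1, 0, 0, 2]].
The roots have two lengths (squared-length ratio 2:1); the short ones are alpha_{1,2,4,5,6,7}. The associated Dynkin diagram is a chain of 7 nodes with a double edge at one end; the terminal node there is the unique long simple root (C_7), so the type is C_7 (the algebra sp(14)).

C_7 (sp(14))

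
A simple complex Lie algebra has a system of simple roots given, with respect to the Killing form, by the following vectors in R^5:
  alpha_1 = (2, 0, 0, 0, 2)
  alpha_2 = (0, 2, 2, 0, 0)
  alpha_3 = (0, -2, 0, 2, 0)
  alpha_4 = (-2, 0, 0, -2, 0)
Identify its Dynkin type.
A4

Compute the Cartan integers a_ij = 2(alpha_i, alpha_j)/(alpha_j, alpha_j); the resulting 4x4 Cartan matrix is
[[2, 0, 0, -1], [0, 2, -1, 0], [0, -1, 2, -1], [-1, 0, -1, 2]].
All simple roots have the same length, so the diagram is simply laced. The associated Dynkin diagram is a chain of 4 nodes with single edges (A_4), so the type is A_4 (the algebra sl(5)).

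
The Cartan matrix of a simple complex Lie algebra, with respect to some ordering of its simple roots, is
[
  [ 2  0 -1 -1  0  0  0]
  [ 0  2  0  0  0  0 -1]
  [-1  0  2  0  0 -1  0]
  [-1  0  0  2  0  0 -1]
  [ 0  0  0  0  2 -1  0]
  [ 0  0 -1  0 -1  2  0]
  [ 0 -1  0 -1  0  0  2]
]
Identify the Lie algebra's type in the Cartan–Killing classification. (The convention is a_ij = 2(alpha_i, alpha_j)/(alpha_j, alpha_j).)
The matrix has rank 7 with 2's on the diagonal. Reading the off-diagonal entries as Dynkin edges (a single edge where a_ij = a_ji = -1; a double or triple edge where a_ij * a_ji = 2 or 3), the diagram is a chain of 7 nodes with single edges (A_7). One simple-root ordering that puts it in standard form is (alpha_5, alpha_6, alpha_3, alpha_1, alpha_4, alpha_7, alpha_2). So the algebra is type A_7, i.e. sl(8).

type A_7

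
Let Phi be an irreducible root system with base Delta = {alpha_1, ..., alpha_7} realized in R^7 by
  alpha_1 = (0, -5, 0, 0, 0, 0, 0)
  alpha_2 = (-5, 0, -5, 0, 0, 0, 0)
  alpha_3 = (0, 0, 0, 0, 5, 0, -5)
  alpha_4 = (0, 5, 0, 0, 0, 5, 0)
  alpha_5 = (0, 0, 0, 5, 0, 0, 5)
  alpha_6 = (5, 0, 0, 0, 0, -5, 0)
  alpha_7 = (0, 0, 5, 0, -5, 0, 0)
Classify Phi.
Compute the Cartan integers a_ij = 2(alpha_i, alpha_j)/(alpha_j, alpha_j); the resulting 7x7 Cartan matrix is
[[2, 0, 0, -1, 0, 0, 0], [0, 2, 0, 0, 0, -1, -1], [0, 0, 2, 0, -1, 0, -1], [-2, 0, 0, 2, 0, -1, 0], [0, 0, -1, 0, 2, 0, 0], [0, -1, 0, -1, 0, 2, 0], [0, -1, -1, 0, 0, 0, 2]].
The roots have two lengths (squared-length ratio 2:1); the short ones are alpha_{1}. The associated Dynkin diagram is a chain of 7 nodes with a double edge at one end; the terminal node there is the unique short simple root (B_7), so the type is B_7 (the algebra so(15)).

B7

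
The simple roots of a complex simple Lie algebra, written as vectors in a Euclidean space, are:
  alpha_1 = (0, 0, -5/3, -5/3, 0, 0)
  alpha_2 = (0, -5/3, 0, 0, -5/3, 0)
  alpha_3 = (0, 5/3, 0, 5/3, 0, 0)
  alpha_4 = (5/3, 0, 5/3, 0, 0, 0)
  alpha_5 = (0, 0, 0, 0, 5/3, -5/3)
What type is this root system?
A_5

Compute the Cartan integers a_ij = 2(alpha_i, alpha_j)/(alpha_j, alpha_j); the resulting 5x5 Cartan matrix is
[[2, 0, -1, -1, 0], [0, 2, -1, 0, -1], [-1, -1, 2, 0, 0], [-1, 0, 0, 2, 0], [0, -1, 0, 0, 2]].
All simple roots have the same length, so the diagram is simply laced. The associated Dynkin diagram is a chain of 5 nodes with single edges (A_5), so the type is A_5 (the algebra sl(6)).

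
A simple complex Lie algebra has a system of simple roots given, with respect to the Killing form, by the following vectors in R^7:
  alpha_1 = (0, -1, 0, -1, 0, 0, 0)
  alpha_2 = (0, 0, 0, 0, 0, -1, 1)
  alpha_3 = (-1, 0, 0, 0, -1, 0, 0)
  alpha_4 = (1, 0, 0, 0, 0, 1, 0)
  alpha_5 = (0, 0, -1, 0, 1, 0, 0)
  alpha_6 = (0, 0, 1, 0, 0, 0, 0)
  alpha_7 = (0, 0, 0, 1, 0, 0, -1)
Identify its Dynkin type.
Compute the Cartan integers a_ij = 2(alpha_i, alpha_j)/(alpha_j, alpha_j); the resulting 7x7 Cartan matrix is
[[2, 0, 0, 0, 0, 0, -1], [0, 2, 0, -1, 0, 0, -1], [0, 0, 2, -1, -1, 0, 0], [0, -1, -1, 2, 0, 0, 0], [0, 0, -1, 0, 2, -2, 0], [0, 0, 0, 0, -1, 2, 0], [-1, -1, 0, 0, 0, 0, 2]].
The roots have two lengths (squared-length ratio 2:1); the short ones are alpha_{6}. The associated Dynkin diagram is a chain of 7 nodes with a double edge at one end; the terminal node there is the unique short simple root (B_7), so the type is B_7 (the algebra so(15)).

type B_7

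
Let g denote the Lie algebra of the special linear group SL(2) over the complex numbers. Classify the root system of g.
This is sl(2), which has dimension 2^2 - 1 = 3 and rank 2 - 1 = 1 (a Cartan subalgebra is the diagonal traceless matrices). In the classification of classical Lie algebras, the special linear algebra sl(n+1) has type A_n; here n = 1, so the Dynkin diagram is a chain of 1 nodes with single edges (A_1). Hence the type is A_1.

type A_1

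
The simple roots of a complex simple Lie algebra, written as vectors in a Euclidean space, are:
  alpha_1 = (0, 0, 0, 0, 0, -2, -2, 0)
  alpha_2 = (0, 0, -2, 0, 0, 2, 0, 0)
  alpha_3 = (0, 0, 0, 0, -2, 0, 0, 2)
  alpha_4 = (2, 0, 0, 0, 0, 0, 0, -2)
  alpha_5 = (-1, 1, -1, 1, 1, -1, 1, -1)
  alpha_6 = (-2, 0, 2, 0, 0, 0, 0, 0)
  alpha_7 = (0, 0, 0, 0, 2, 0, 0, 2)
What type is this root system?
E7

Compute the Cartan integers a_ij = 2(alpha_i, alpha_j)/(alpha_j, alpha_j); the resulting 7x7 Cartan matrix is
[[2, -1, 0, 0, 0, 0, 0], [-1, 2, 0, 0, 0, -1, 0], [0, 0, 2, -1, -1, 0, 0], [0, 0, -1, 2, 0, -1, -1], [0, 0, -1, 0, 2, 0, 0], [0, -1, 0, -1, 0, 2, 0], [0, 0, 0, -1, 0, 0, 2]].
All simple roots have the same length, so the diagram is simply laced. The associated Dynkin diagram is a chain of 6 nodes with one extra node attached to the third node from one end (E_7), so the type is E_7.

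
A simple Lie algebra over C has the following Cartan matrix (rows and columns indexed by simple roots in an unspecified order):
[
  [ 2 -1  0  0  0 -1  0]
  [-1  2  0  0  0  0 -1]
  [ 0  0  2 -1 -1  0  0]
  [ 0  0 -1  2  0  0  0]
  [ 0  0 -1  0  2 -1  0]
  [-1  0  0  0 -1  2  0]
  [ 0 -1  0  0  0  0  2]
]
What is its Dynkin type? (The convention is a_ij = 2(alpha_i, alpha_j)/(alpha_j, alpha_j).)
The matrix has rank 7 with 2's on the diagonal. Reading the off-diagonal entries as Dynkin edges (a single edge where a_ij = a_ji = -1; a double or triple edge where a_ij * a_ji = 2 or 3), the diagram is a chain of 7 nodes with single edges (A_7). One simple-root ordering that puts it in standard form is (alpha_7, alpha_2, alpha_1, alpha_6, alpha_5, alpha_3, alpha_4). So the algebra is type A_7, i.e. sl(8).

A7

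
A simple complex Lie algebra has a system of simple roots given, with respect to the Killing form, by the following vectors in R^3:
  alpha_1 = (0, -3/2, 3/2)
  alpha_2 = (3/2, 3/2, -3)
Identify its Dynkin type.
type G_2

Compute the Cartan integers a_ij = 2(alpha_i, alpha_j)/(alpha_j, alpha_j); the resulting 2x2 Cartan matrix is
[[2, -1], [-3, 2]].
The roots have two lengths (squared-length ratio 3:1); the short ones are alpha_{1}. The associated Dynkin diagram is two nodes joined by a triple edge (G_2), so the type is G_2.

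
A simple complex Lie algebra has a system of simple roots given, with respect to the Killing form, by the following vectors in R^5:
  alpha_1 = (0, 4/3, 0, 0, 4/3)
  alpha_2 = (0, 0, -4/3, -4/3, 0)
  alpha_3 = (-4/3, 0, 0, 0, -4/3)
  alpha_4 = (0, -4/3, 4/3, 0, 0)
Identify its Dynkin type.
A4

Compute the Cartan integers a_ij = 2(alpha_i, alpha_j)/(alpha_j, alpha_j); the resulting 4x4 Cartan matrix is
[[2, 0, -1, -1], [0, 2, 0, -1], [-1, 0, 2, 0], [-1, -1, 0, 2]].
All simple roots have the same length, so the diagram is simply laced. The associated Dynkin diagram is a chain of 4 nodes with single edges (A_4), so the type is A_4 (the algebra sl(5)).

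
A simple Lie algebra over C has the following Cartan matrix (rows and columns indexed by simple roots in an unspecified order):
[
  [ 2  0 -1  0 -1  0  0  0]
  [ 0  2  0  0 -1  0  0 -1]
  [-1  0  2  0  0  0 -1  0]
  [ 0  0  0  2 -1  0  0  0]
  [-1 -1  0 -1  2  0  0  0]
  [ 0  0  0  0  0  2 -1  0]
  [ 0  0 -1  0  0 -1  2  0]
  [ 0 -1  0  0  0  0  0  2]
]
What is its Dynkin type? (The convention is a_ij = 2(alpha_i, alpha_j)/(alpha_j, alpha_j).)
The matrix has rank 8 with 2's on the diagonal. Reading the off-diagonal entries as Dynkin edges (a single edge where a_ij = a_ji = -1; a double or triple edge where a_ij * a_ji = 2 or 3), the diagram is a chain of 7 nodes with one extra node attached to the third node from one end (E_8). One simple-root ordering that puts it in standard form is (alpha_8, alpha_4, alpha_2, alpha_5, alpha_1, alpha_3, alpha_7, alpha_6). So the algebra is type E_8.

E8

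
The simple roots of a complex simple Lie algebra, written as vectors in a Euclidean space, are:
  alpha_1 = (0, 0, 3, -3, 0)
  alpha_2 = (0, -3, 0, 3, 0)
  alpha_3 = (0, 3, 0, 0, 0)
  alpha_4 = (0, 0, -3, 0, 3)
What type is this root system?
Compute the Cartan integers a_ij = 2(alpha_i, alpha_j)/(alpha_j, alpha_j); the resulting 4x4 Cartan matrix is
[[2, -1, 0, -1], [-1, 2, -2, 0], [0, -1, 2, 0], [-1, 0, 0, 2]].
The roots have two lengths (squared-length ratio 2:1); the short ones are alpha_{3}. The associated Dynkin diagram is a chain of 4 nodes with a double edge at one end; the terminal node there is the unique short simple root (B_4), so the type is B_4 (the algebra so(9)).

B_4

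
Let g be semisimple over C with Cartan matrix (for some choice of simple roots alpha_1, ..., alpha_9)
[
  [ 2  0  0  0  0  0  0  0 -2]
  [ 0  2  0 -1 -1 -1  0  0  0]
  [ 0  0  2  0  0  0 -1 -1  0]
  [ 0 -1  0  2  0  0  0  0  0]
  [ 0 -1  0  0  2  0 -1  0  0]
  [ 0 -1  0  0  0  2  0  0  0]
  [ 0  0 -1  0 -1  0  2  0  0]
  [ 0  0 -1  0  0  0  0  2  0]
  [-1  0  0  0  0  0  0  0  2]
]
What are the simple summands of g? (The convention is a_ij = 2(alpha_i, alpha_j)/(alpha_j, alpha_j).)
The diagram associated to this matrix has two connected components: the simple roots {alpha_1, alpha_9} form a chain of 2 nodes with a double edge at one end; the terminal node there is the unique short simple root (B_2), and {alpha_2, alpha_3, alpha_4, alpha_5, alpha_6, alpha_7, alpha_8} form a chain of 5 nodes with a fork of two nodes at one end (D_7). A semisimple Lie algebra decomposes uniquely as the direct sum of simple ideals, one per connected component of its Dynkin diagram, so g ≅ B_2 ⊕ D_7 (dimension 10 + 91 = 101).

type B_2 ⊕ type D_7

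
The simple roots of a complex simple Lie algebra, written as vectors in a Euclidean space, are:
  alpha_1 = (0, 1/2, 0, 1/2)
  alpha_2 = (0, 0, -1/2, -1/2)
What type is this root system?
Compute the Cartan integers a_ij = 2(alpha_i, alpha_j)/(alpha_j, alpha_j); the resulting 2x2 Cartan matrix is
[[2, -1], [-1, 2]].
All simple roots have the same length, so the diagram is simply laced. The associated Dynkin diagram is a chain of 2 nodes with single edges (A_2), so the type is A_2 (the algebra sl(3)).

type A_2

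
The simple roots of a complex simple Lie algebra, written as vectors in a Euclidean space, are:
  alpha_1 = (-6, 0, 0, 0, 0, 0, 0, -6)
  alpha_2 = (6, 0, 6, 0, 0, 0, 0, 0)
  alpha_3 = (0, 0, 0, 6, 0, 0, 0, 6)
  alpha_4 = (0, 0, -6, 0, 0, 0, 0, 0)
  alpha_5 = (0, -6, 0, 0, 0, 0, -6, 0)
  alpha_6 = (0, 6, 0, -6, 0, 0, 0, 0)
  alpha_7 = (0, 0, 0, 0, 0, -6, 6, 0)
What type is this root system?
B7

Compute the Cartan integers a_ij = 2(alpha_i, alpha_j)/(alpha_j, alpha_j); the resulting 7x7 Cartan matrix is
[[2, -1, -1, 0, 0, 0, 0], [-1, 2, 0, -2, 0, 0, 0], [-1, 0, 2, 0, 0, -1, 0], [0, -1, 0, 2, 0, 0, 0], [0, 0, 0, 0, 2, -1, -1], [0, 0, -1, 0, -1, 2, 0], [0, 0, 0, 0, -1, 0, 2]].
The roots have two lengths (squared-length ratio 2:1); the short ones are alpha_{4}. The associated Dynkin diagram is a chain of 7 nodes with a double edge at one end; the terminal node there is the unique short simple root (B_7), so the type is B_7 (the algebra so(15)).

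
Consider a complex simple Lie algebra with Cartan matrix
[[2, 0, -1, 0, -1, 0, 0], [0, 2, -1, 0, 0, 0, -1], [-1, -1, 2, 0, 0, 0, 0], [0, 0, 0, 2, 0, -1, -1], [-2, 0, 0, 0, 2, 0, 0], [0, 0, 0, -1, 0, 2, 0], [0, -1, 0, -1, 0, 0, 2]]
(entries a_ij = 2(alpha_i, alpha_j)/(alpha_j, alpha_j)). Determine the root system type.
C_7 (sp(14))

The matrix has rank 7 with 2's on the diagonal. Reading the off-diagonal entries as Dynkin edges (a single edge where a_ij = a_ji = -1; a double or triple edge where a_ij * a_ji = 2 or 3), the diagram is a chain of 7 nodes with a double edge at one end; the terminal node there is the unique long simple root (C_7). One simple-root ordering that puts it in standard form is (alpha_6, alpha_4, alpha_7, alpha_2, alpha_3, alpha_1, alpha_5). So the algebra is type C_7, i.e. sp(14).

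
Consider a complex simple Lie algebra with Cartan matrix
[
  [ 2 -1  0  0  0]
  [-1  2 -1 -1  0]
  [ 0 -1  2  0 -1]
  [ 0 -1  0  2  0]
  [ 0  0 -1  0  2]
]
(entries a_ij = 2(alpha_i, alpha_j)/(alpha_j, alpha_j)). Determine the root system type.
The matrix has rank 5 with 2's on the diagonal. Reading the off-diagonal entries as Dynkin edges (a single edge where a_ij = a_ji = -1; a double or triple edge where a_ij * a_ji = 2 or 3), the diagram is a chain of 3 nodes with a fork of two nodes at one end (D_5). One simple-root ordering that puts it in standard form is (alpha_5, alpha_3, alpha_2, alpha_4, alpha_1). So the algebra is type D_5, i.e. so(10).

type D_5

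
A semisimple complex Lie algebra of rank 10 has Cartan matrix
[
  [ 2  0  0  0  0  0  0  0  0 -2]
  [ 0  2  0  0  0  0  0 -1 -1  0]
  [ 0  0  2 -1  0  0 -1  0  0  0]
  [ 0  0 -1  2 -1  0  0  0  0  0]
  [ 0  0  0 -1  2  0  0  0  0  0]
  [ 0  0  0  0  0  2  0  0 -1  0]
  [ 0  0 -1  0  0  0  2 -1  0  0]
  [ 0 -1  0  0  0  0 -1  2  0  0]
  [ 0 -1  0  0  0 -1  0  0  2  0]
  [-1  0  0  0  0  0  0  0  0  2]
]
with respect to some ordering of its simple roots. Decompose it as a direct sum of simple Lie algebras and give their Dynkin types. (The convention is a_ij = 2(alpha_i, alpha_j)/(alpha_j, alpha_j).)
The diagram associated to this matrix has two connected components: the simple roots {alpha_2, alpha_3, alpha_4, alpha_5, alpha_6, alpha_7, alpha_8, alpha_9} form a chain of 8 nodes with single edges (A_8), and {alpha_1, alpha_10} form a chain of 2 nodes with a double edge at one end; the terminal node there is the unique short simple root (B_2). A semisimple Lie algebra decomposes uniquely as the direct sum of simple ideals, one per connected component of its Dynkin diagram, so g ≅ A_8 ⊕ B_2 (dimension 80 + 10 = 90).

A_8 (sl(9)) + B_2 (so(5))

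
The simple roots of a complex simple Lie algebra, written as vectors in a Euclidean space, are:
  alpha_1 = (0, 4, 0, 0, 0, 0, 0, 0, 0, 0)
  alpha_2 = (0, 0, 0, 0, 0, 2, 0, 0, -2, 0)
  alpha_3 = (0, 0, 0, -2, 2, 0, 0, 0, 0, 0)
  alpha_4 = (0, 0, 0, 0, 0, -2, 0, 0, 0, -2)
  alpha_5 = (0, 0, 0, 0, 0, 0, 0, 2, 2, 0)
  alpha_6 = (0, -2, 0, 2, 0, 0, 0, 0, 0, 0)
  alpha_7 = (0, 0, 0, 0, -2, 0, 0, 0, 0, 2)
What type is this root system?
Compute the Cartan integers a_ij = 2(alpha_i, alpha_j)/(alpha_j, alpha_j); the resulting 7x7 Cartan matrix is
[[2, 0, 0, 0, 0, -2, 0], [0, 2, 0, -1, -1, 0, 0], [0, 0, 2, 0, 0, -1, -1], [0, -1, 0, 2, 0, 0, -1], [0, -1, 0, 0, 2, 0, 0], [-1, 0, -1, 0, 0, 2, 0], [0, 0, -1, -1, 0, 0, 2]].
The roots have two lengths (squared-length ratio 2:1); the short ones are alpha_{2,3,4,5,6,7}. The associated Dynkin diagram is a chain of 7 nodes with a double edge at one end; the terminal node there is the unique long simple root (C_7), so the type is C_7 (the algebra sp(14)).

type C_7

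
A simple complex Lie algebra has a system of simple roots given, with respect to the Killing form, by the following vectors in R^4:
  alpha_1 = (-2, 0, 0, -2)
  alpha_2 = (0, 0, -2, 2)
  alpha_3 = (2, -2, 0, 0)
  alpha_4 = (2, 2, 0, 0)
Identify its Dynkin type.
Compute the Cartan integers a_ij = 2(alpha_i, alpha_j)/(alpha_j, alpha_j); the resulting 4x4 Cartan matrix is
[[2, -1, -1, -1], [-1, 2, 0, 0], [-1, 0, 2, 0], [-1, 0, 0, 2]].
All simple roots have the same length, so the diagram is simply laced. The associated Dynkin diagram is a chain of 2 nodes with a fork of two nodes at one end (D_4), so the type is D_4 (the algebra so(8)).

D4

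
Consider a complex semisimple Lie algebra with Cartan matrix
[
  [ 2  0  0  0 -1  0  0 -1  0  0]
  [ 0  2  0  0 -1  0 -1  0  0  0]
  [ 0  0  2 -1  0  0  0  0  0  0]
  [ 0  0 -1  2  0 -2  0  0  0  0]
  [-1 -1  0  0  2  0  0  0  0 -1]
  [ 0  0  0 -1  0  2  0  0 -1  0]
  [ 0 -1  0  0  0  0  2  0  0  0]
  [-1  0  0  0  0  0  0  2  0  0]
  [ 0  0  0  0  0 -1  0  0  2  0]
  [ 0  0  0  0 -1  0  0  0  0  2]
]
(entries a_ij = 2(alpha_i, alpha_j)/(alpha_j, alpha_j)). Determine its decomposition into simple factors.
E_6 ⊕ F_4

The diagram associated to this matrix has two connected components: the simple roots {alpha_1, alpha_2, alpha_5, alpha_7, alpha_8, alpha_10} form a chain of 5 nodes with one extra node attached to the third node from one end (E_6), and {alpha_3, alpha_4, alpha_6, alpha_9} form a chain of 4 nodes with a double edge between the middle two (F_4). A semisimple Lie algebra decomposes uniquely as the direct sum of simple ideals, one per connected component of its Dynkin diagram, so g ≅ E_6 ⊕ F_4 (dimension 78 + 52 = 130).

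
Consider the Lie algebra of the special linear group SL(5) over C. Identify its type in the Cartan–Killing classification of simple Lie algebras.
This is sl(5), which has dimension 5^2 - 1 = 24 and rank 5 - 1 = 4 (a Cartan subalgebra is the diagonal traceless matrices). In the classification of classical Lie algebras, the special linear algebra sl(n+1) has type A_n; here n = 4, so the Dynkin diagram is a chain of 4 nodes with single edges (A_4). Hence the type is A_4.

A4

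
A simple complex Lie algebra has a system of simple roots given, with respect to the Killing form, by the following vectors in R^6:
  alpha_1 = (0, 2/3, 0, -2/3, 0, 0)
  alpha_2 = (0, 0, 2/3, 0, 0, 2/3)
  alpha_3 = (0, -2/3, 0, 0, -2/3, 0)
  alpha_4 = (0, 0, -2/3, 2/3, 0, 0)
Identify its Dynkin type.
Compute the Cartan integers a_ij = 2(alpha_i, alpha_j)/(alpha_j, alpha_j); the resulting 4x4 Cartan matrix is
[[2, 0, -1, -1], [0, 2, 0, -1], [-1, 0, 2, 0], [-1, -1, 0, 2]].
All simple roots have the same length, so the diagram is simply laced. The associated Dynkin diagram is a chain of 4 nodes with single edges (A_4), so the type is A_4 (the algebra sl(5)).

type A_4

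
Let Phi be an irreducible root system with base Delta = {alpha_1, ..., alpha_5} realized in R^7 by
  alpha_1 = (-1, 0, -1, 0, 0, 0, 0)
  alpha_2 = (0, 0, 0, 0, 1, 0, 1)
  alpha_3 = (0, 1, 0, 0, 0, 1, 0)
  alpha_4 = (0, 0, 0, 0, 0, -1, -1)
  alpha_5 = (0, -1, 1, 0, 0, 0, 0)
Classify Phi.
Compute the Cartan integers a_ij = 2(alpha_i, alpha_j)/(alpha_j, alpha_j); the resulting 5x5 Cartan matrix is
[[2, 0, 0, 0, -1], [0, 2, 0, -1, 0], [0, 0, 2, -1, -1], [0, -1, -1, 2, 0], [-1, 0, -1, 0, 2]].
All simple roots have the same length, so the diagram is simply laced. The associated Dynkin diagram is a chain of 5 nodes with single edges (A_5), so the type is A_5 (the algebra sl(6)).

type A_5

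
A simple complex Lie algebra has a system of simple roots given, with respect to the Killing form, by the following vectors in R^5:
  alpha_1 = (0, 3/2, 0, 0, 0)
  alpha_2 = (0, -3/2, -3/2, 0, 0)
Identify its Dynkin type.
type B_2

Compute the Cartan integers a_ij = 2(alpha_i, alpha_j)/(alpha_j, alpha_j); the resulting 2x2 Cartan matrix is
[[2, -1], [-2, 2]].
The roots have two lengths (squared-length ratio 2:1); the short ones are alpha_{1}. The associated Dynkin diagram is a chain of 2 nodes with a double edge at one end; the terminal node there is the unique short simple root (B_2), so the type is B_2 (the algebra so(5)).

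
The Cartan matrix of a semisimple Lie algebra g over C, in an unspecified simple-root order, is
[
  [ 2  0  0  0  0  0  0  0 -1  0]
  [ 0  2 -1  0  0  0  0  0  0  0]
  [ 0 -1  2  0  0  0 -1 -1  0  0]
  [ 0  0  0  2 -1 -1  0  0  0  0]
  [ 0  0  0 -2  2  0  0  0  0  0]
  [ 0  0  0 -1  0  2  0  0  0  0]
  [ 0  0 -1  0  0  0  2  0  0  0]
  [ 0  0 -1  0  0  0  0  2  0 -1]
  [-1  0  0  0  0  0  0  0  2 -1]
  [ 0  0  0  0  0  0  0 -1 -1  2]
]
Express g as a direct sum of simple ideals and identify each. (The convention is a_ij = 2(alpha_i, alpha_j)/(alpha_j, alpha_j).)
The diagram associated to this matrix has two connected components: the simple roots {alpha_4, alpha_5, alpha_6} form a chain of 3 nodes with a double edge at one end; the terminal node there is the unique long simple root (C_3), and {alpha_1, alpha_2, alpha_3, alpha_7, alpha_8, alpha_9, alpha_10} form a chain of 5 nodes with a fork of two nodes at one end (D_7). A semisimple Lie algebra decomposes uniquely as the direct sum of simple ideals, one per connected component of its Dynkin diagram, so g ≅ C_3 ⊕ D_7 (dimension 21 + 91 = 112).

C3 + D7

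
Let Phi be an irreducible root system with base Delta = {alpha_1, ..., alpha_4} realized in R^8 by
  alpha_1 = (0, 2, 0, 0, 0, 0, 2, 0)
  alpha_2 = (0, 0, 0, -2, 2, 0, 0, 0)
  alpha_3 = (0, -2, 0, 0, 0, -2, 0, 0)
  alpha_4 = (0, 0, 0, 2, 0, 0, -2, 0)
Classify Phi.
Compute the Cartan integers a_ij = 2(alpha_i, alpha_j)/(alpha_j, alpha_j); the resulting 4x4 Cartan matrix is
[[2, 0, -1, -1], [0, 2, 0, -1], [-1, 0, 2, 0], [-1, -1, 0, 2]].
All simple roots have the same length, so the diagram is simply laced. The associated Dynkin diagram is a chain of 4 nodes with single edges (A_4), so the type is A_4 (the algebra sl(5)).

A_4 (sl(5))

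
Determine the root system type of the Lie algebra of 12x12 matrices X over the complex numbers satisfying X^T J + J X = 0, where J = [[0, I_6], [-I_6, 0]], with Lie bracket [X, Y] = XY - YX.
This is sp(12), which has dimension 12(12+1)/2 = 78 and rank 12/2 = 6. In the classification of classical Lie algebras, the symplectic algebra sp(2n) has type C_n; here n = 6, so the Dynkin diagram is a chain of 6 nodes with a double edge at one end; the terminal node there is the unique long simple root (C_6). Hence the type is C_6.

C_6 (sp(12))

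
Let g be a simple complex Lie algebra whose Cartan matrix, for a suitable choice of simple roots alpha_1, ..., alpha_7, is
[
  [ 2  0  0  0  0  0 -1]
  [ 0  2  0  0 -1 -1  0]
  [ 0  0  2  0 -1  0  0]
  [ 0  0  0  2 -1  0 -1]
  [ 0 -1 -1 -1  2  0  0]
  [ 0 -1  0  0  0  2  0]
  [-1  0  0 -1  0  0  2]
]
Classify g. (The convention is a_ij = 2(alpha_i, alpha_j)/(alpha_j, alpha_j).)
The matrix has rank 7 with 2's on the diagonal. Reading the off-diagonal entries as Dynkin edges (a single edge where a_ij = a_ji = -1; a double or triple edge where a_ij * a_ji = 2 or 3), the diagram is a chain of 6 nodes with one extra node attached to the third node from one end (E_7). One simple-root ordering that puts it in standard form is (alpha_6, alpha_3, alpha_2, alpha_5, alpha_4, alpha_7, alpha_1). So the algebra is type E_7.

type E_7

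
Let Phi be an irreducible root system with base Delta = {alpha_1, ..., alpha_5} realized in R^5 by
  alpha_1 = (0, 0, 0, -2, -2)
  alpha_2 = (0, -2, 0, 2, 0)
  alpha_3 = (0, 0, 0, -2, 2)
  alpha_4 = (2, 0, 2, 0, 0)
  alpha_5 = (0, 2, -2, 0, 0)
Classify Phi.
D5

Compute the Cartan integers a_ij = 2(alpha_i, alpha_j)/(alpha_j, alpha_j); the resulting 5x5 Cartan matrix is
[[2, -1, 0, 0, 0], [-1, 2, -1, 0, -1], [0, -1, 2, 0, 0], [0, 0, 0, 2, -1], [0, -1, 0, -1, 2]].
All simple roots have the same length, so the diagram is simply laced. The associated Dynkin diagram is a chain of 3 nodes with a fork of two nodes at one end (D_5), so the type is D_5 (the algebra so(10)).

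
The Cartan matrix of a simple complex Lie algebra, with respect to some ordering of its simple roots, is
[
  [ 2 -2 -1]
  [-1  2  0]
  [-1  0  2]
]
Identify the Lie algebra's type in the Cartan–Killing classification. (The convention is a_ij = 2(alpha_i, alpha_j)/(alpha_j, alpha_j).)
B_3

The matrix has rank 3 with 2's on the diagonal. Reading the off-diagonal entries as Dynkin edges (a single edge where a_ij = a_ji = -1; a double or triple edge where a_ij * a_ji = 2 or 3), the diagram is a chain of 3 nodes with a double edge at one end; the terminal node there is the unique short simple root (B_3). One simple-root ordering that puts it in standard form is (alpha_3, alpha_1, alpha_2). So the algebra is type B_3, i.e. so(7).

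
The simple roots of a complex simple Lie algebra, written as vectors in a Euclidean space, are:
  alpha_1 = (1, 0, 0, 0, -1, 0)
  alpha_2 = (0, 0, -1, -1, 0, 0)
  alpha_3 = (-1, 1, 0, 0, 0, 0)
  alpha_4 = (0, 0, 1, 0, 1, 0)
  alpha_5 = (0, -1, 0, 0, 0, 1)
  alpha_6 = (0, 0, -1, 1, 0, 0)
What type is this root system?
D_6 (so(12))

Compute the Cartan integers a_ij = 2(alpha_i, alpha_j)/(alpha_j, alpha_j); the resulting 6x6 Cartan matrix is
[[2, 0, -1, -1, 0, 0], [0, 2, 0, -1, 0, 0], [-1, 0, 2, 0, -1, 0], [-1, -1, 0, 2, 0, -1], [0, 0, -1, 0, 2, 0], [0, 0, 0, -1, 0, 2]].
All simple roots have the same length, so the diagram is simply laced. The associated Dynkin diagram is a chain of 4 nodes with a fork of two nodes at one end (D_6), so the type is D_6 (the algebra so(12)).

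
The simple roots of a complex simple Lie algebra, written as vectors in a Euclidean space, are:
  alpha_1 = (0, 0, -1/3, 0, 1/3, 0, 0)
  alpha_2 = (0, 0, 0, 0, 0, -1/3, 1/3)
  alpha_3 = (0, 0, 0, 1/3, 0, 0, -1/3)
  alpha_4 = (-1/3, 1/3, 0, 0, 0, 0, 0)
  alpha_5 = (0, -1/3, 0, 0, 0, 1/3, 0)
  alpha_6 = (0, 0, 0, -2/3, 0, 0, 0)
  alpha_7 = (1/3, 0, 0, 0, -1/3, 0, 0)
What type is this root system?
C_7 (sp(14))

Compute the Cartan integers a_ij = 2(alpha_i, alpha_j)/(alpha_j, alpha_j); the resulting 7x7 Cartan matrix is
[[2, 0, 0, 0, 0, 0, -1], [0, 2, -1, 0, -1, 0, 0], [0, -1, 2, 0, 0, -1, 0], [0, 0, 0, 2, -1, 0, -1], [0, -1, 0, -1, 2, 0, 0], [0, 0, -2, 0, 0, 2, 0], [-1, 0, 0, -1, 0, 0, 2]].
The roots have two lengths (squared-length ratio 2:1); the short ones are alpha_{1,2,3,4,5,7}. The associated Dynkin diagram is a chain of 7 nodes with a double edge at one end; the terminal node there is the unique long simple root (C_7), so the type is C_7 (the algebra sp(14)).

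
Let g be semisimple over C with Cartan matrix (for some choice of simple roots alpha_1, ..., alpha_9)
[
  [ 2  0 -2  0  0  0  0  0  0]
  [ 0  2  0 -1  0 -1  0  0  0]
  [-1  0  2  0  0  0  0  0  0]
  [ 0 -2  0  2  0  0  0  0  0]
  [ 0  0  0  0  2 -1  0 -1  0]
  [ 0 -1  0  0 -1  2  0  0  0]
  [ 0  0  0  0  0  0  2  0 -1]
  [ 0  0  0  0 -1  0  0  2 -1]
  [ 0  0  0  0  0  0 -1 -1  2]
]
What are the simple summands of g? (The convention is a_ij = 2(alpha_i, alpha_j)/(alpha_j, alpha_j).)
The diagram associated to this matrix has two connected components: the simple roots {alpha_1, alpha_3} form a chain of 2 nodes with a double edge at one end; the terminal node there is the unique short simple root (B_2), and {alpha_2, alpha_4, alpha_5, alpha_6, alpha_7, alpha_8, alpha_9} form a chain of 7 nodes with a double edge at one end; the terminal node there is the unique long simple root (C_7). A semisimple Lie algebra decomposes uniquely as the direct sum of simple ideals, one per connected component of its Dynkin diagram, so g ≅ B_2 ⊕ C_7 (dimension 10 + 105 = 115).

type B_2 + type C_7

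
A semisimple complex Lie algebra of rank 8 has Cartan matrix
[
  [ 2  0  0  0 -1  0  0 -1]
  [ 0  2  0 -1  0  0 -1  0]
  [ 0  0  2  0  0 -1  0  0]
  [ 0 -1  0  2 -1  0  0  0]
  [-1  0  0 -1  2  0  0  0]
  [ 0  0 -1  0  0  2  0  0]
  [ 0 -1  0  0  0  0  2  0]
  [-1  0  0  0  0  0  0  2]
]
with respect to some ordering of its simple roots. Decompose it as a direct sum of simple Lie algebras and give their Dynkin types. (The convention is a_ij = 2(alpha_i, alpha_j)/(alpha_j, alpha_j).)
The diagram associated to this matrix has two connected components: the simple roots {alpha_3, alpha_6} form a chain of 2 nodes with single edges (A_2), and {alpha_1, alpha_2, alpha_4, alpha_5, alpha_7, alpha_8} form a chain of 6 nodes with single edges (A_6). A semisimple Lie algebra decomposes uniquely as the direct sum of simple ideals, one per connected component of its Dynkin diagram, so g ≅ A_2 ⊕ A_6 (dimension 8 + 48 = 56).

type A_2 + type A_6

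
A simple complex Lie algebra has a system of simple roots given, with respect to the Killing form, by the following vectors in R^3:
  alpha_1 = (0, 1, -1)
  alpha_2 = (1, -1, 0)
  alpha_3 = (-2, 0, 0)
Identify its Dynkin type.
C_3 (sp(6))

Compute the Cartan integers a_ij = 2(alpha_i, alpha_j)/(alpha_j, alpha_j); the resulting 3x3 Cartan matrix is
[[2, -1, 0], [-1, 2, -1], [0, -2, 2]].
The roots have two lengths (squared-length ratio 2:1); the short ones are alpha_{1,2}. The associated Dynkin diagram is a chain of 3 nodes with a double edge at one end; the terminal node there is the unique long simple root (C_3), so the type is C_3 (the algebra sp(6)).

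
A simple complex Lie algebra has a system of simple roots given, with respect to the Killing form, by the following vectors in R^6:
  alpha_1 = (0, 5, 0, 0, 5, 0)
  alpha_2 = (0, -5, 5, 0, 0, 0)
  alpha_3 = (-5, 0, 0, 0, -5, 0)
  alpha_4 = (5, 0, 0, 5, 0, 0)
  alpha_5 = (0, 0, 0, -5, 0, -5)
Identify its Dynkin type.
A_5

Compute the Cartan integers a_ij = 2(alpha_i, alpha_j)/(alpha_j, alpha_j); the resulting 5x5 Cartan matrix is
[[2, -1, -1, 0, 0], [-1, 2, 0, 0, 0], [-1, 0, 2, -1, 0], [0, 0, -1, 2, -1], [0, 0, 0, -1, 2]].
All simple roots have the same length, so the diagram is simply laced. The associated Dynkin diagram is a chain of 5 nodes with single edges (A_5), so the type is A_5 (the algebra sl(6)).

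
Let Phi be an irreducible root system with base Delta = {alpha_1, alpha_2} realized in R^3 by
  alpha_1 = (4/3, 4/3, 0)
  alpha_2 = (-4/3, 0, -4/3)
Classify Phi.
Compute the Cartan integers a_ij = 2(alpha_i, alpha_j)/(alpha_j, alpha_j); the resulting 2x2 Cartan matrix is
[[2, -1], [-1, 2]].
All simple roots have the same length, so the diagram is simply laced. The associated Dynkin diagram is a chain of 2 nodes with single edges (A_2), so the type is A_2 (the algebra sl(3)).

A_2 (sl(3))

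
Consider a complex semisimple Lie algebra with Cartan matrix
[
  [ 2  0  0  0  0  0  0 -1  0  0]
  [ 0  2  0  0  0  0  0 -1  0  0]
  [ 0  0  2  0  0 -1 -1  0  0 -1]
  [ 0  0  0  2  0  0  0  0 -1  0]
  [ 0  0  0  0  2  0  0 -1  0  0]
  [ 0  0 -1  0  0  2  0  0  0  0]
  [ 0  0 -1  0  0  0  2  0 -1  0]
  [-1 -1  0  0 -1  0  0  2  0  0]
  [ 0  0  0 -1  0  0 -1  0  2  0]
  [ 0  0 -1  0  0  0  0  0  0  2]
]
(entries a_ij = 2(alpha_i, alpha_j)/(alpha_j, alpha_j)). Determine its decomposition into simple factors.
The diagram associated to this matrix has two connected components: the simple roots {alpha_1, alpha_2, alpha_5, alpha_8} form a chain of 2 nodes with a fork of two nodes at one end (D_4), and {alpha_3, alpha_4, alpha_6, alpha_7, alpha_9, alpha_10} form a chain of 4 nodes with a fork of two nodes at one end (D_6). A semisimple Lie algebra decomposes uniquely as the direct sum of simple ideals, one per connected component of its Dynkin diagram, so g ≅ D_4 ⊕ D_6 (dimension 28 + 66 = 94).

D4 + D6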